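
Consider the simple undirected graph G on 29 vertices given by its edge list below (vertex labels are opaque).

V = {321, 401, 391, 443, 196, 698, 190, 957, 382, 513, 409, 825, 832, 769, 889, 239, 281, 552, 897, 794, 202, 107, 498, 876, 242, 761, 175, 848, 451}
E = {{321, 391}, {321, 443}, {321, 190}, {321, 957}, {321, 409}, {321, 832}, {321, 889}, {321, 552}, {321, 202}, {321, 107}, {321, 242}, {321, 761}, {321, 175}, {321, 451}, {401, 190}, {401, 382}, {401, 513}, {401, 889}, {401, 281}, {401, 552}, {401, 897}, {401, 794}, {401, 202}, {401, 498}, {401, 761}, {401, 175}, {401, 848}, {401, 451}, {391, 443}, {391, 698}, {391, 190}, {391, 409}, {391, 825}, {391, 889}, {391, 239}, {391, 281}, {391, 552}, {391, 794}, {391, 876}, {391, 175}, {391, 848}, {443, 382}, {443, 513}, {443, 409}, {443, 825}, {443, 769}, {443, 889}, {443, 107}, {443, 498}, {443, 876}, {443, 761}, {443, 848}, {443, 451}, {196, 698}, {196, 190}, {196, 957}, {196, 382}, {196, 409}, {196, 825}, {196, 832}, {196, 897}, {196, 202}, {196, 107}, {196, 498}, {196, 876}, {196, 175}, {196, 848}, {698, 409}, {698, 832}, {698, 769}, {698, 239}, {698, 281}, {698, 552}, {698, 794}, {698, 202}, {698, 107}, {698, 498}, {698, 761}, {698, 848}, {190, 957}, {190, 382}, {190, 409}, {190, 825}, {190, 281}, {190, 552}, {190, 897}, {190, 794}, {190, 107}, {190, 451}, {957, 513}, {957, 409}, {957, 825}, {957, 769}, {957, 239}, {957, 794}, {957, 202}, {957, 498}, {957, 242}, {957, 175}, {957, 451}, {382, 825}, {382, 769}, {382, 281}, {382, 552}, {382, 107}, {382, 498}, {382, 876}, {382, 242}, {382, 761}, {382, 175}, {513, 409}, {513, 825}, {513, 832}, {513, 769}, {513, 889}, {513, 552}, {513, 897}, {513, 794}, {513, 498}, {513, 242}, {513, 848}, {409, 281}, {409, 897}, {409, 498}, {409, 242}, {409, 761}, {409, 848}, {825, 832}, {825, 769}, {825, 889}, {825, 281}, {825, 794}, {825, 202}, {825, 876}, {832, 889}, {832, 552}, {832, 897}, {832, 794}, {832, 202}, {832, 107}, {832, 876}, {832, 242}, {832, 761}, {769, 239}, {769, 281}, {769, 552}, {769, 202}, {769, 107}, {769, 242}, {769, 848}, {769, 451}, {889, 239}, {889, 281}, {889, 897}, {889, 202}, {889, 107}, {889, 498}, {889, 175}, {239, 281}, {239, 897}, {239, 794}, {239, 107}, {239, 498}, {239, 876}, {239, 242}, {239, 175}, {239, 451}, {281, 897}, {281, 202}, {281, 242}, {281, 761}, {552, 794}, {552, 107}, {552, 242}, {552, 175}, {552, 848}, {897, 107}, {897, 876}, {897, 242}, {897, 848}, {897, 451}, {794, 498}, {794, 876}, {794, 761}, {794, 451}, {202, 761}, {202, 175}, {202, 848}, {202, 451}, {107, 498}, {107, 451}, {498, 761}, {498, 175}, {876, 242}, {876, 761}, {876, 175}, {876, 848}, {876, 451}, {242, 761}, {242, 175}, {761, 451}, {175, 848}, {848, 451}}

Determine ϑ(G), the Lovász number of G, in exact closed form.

N(242) = {321, 957, 382, 513, 409, 832, 769, 239, 281, 552, 897, 876, 761, 175}, |N(242)| = 14.
Vertex 202 has 14 neighbors: 321, 401, 196, 698, 957, 825, 832, 769, 889, 281, 761, 175, 848, 451.
Vertex 832 has 14 neighbors: 321, 196, 698, 513, 825, 889, 552, 897, 794, 202, 107, 876, 242, 761.
deg(107) = 14; N(107) = {321, 443, 196, 698, 190, 382, 832, 769, 889, 239, 552, 897, 498, 451}.
29-vertex 14-regular graph: SR(29,14,6,7) — a Paley graph.
Distinct eigenvalues (to 5 d.p.): [14.0, 2.19258, -3.19258].
Lovász: ϑ = −29(-sqrt(29)/2 - 1/2)/(14+-(-sqrt(29)/2 - 1/2)) = sqrt(29).
Numerically 5.385164807.

sqrt(29)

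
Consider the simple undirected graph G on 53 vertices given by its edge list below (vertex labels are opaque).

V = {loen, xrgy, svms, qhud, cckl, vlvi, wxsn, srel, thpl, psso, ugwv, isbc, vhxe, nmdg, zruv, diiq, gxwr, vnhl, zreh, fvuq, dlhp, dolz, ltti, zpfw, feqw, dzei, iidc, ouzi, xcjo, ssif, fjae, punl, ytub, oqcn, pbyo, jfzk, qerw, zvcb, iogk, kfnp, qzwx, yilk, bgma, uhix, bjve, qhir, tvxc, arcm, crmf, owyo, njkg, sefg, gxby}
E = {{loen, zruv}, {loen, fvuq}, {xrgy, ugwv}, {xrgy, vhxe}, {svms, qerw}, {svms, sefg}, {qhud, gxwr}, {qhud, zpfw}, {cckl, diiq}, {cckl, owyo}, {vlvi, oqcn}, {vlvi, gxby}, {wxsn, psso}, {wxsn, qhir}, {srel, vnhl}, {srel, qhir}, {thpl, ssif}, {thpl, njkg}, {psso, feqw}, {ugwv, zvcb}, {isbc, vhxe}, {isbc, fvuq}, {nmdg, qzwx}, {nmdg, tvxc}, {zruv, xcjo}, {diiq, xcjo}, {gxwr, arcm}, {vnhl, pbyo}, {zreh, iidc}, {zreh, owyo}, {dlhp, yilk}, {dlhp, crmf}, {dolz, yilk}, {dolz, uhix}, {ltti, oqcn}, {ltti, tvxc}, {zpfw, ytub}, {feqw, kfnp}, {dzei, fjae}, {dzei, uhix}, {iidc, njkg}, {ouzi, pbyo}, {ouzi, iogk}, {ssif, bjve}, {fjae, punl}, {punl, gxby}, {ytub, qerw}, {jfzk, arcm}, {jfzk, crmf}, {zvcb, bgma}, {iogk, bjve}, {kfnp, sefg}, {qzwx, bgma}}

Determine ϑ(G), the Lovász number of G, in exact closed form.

N(ouzi) = {pbyo, iogk}, |N(ouzi)| = 2.
N(qerw) = {svms, ytub}, |N(qerw)| = 2.
Vertex zpfw has 2 neighbors: qhud, ytub.
Vertex ssif has 2 neighbors: thpl, bjve.
Every vertex has degree 2 (N=53); a single 53-cycle (edge-transitive).
spec(A) ≈ [2.0, 1.98596, 1.94405, 1.87484, 1.77931, 1.65881, 1.51502, 1.34997, 1.16596, 0.96558, 0.75166, 0.52717, 0.29529, 0.05927, -0.17759, -0.41196, -0.64054, -0.86013, -1.06765, -1.26018, -1.43501, -1.58971, -1.72209, -1.83029, -1.9128, -1.96846, -1.99649] (distinct, 5 d.p.).
Lovász: ϑ = −53(-2*cos(pi/53))/(2+-(-1)*2*cos(pi/53)) = 53*cos(pi/53)/(cos(pi/53) + 1).
Numerically 26.476709.
α=26, χ(Ḡ)=27; ϑ=53*cos(pi/53)/(cos(pi/53) + 1) lies between (both strict).

53*cos(pi/53)/(cos(pi/53) + 1)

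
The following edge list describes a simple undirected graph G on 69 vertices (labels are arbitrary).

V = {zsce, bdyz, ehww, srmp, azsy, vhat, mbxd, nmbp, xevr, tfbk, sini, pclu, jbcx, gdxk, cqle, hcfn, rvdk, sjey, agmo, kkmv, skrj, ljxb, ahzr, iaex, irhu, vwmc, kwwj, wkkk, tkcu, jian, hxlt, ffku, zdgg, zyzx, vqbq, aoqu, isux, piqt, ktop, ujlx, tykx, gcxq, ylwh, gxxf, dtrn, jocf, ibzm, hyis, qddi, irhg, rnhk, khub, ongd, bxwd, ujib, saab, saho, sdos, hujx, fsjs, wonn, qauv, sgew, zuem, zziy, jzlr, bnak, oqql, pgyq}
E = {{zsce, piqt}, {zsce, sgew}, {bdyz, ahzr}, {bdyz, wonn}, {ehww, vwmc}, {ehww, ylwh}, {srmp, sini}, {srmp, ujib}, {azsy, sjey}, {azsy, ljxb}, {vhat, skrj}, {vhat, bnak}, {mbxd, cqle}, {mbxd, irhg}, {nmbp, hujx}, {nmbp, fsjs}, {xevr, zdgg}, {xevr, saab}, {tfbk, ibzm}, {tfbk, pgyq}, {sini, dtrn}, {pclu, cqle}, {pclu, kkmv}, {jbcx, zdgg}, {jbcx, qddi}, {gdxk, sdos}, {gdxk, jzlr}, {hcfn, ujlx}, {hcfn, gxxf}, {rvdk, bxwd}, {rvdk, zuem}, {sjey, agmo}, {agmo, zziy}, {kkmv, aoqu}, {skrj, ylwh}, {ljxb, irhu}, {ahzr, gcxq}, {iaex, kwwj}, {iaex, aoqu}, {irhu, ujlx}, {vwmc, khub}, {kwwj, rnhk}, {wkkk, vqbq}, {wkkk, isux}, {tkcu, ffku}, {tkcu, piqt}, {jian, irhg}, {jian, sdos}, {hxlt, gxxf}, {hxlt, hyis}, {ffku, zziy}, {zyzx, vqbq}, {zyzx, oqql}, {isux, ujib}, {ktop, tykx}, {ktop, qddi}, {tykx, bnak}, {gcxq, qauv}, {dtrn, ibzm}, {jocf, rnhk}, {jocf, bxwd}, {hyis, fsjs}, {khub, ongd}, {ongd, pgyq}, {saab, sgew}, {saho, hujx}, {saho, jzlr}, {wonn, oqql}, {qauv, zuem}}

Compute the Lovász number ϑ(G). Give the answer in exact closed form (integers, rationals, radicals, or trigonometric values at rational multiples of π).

69*cos(pi/69)/(cos(pi/69) + 1)

deg(jian) = 2; N(jian) = {irhg, sdos}.
N(skrj) = {vhat, ylwh}, |N(skrj)| = 2.
deg(isux) = 2; N(isux) = {wkkk, ujib}.
Vertex rvdk has 2 neighbors: bxwd, zuem.
2-regular, N=69; a single 69-cycle (edge-transitive).
Distinct eigenvalues (to 4 d.p.): [2.0, 1.9917, 1.9669, 1.9258, 1.8688, 1.7963, 1.7088, 1.6073, 1.4924, 1.3651, 1.2265, 1.0778, 0.9201, 0.7548, 0.5833, 0.4069, 0.2272, 0.0455, -0.1365, -0.3174, -0.4956, -0.6698, -0.8384, -1.0, -1.1534, -1.2972, -1.4302, -1.5514, -1.6598, -1.7544, -1.8344, -1.8993, -1.9484, -1.9814, -1.9979].
Lovász: ϑ = −69(-2*cos(pi/69))/(2+-(-1)*2*cos(pi/69)) = 69*cos(pi/69)/(cos(pi/69) + 1).
Numerically 34.4821.
α=34, χ(Ḡ)=35; ϑ=69*cos(pi/69)/(cos(pi/69) + 1) lies between (both strict).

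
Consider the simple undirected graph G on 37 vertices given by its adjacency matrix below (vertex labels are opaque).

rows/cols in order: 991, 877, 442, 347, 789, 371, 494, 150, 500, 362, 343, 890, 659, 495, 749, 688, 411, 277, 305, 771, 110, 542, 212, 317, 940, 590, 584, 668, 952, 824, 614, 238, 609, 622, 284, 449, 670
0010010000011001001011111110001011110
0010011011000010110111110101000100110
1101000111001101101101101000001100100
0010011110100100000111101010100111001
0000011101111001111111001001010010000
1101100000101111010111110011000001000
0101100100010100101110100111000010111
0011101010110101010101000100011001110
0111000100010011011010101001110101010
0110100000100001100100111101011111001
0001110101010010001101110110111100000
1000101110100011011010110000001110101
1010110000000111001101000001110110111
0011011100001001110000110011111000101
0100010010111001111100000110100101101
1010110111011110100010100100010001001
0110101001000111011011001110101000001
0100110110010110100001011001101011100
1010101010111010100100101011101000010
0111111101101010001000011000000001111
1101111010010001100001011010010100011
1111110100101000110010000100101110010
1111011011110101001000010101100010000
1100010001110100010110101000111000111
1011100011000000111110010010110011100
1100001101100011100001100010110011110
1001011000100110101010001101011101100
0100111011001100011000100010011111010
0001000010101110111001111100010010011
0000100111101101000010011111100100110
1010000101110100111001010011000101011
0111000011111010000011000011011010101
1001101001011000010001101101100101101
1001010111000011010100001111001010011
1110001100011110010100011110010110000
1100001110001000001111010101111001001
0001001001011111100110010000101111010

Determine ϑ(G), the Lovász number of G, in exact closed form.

Vertex 877 has 18 neighbors: 442, 371, 494, 500, 362, 749, 411, 277, 771, 110, 542, 212, 317, 590, 668, 238, 284, 449.
N(789) = {371, 494, 150, 362, 343, 890, 659, 688, 411, 277, 305, 771, 110, 542, 940, 668, 824, 609}, |N(789)| = 18.
Vertex 317 has 18 neighbors: 991, 877, 371, 362, 343, 890, 495, 277, 771, 110, 212, 940, 952, 824, 614, 284, 449, 670.
deg(890) = 18; N(890) = {991, 789, 494, 150, 500, 343, 749, 688, 277, 305, 110, 212, 317, 614, 238, 609, 284, 670}.
Regular of degree 18 on 37 vertices: Paley(37): SR with (k,λ,μ)=(18,8,9).
A has 3 distinct eigenvalues ≈ [18.0, 2.54138, -3.54138].
ϑ = −N·λ_min/(λ_max−λ_min) = −37·(-sqrt(37)/2 - 1/2)/(18−(-sqrt(37)/2 - 1/2)) = sqrt(37).
= 6.08276253… (decimal).

sqrt(37)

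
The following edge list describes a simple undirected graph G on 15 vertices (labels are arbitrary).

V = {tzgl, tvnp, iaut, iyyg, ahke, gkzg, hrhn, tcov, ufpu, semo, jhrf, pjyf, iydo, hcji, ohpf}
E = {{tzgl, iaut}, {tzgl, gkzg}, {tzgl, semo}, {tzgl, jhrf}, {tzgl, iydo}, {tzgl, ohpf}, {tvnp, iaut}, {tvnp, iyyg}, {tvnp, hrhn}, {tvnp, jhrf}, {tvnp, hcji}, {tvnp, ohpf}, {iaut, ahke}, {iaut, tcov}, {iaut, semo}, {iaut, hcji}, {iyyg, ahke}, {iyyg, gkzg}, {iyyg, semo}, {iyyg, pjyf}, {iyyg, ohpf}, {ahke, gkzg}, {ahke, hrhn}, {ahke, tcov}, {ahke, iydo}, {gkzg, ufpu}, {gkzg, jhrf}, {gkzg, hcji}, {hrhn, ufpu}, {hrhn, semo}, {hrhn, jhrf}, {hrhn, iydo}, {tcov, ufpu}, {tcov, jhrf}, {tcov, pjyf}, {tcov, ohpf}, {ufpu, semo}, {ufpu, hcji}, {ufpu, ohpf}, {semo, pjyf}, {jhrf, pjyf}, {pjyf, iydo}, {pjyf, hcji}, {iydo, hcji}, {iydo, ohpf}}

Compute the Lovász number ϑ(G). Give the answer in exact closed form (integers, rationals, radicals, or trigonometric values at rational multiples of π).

Vertex ohpf has 6 neighbors: tzgl, tvnp, iyyg, tcov, ufpu, iydo.
deg(pjyf) = 6; N(pjyf) = {iyyg, tcov, semo, jhrf, iydo, hcji}.
Vertex gkzg has 6 neighbors: tzgl, iyyg, ahke, ufpu, jhrf, hcji.
deg(iyyg) = 6; N(iyyg) = {tvnp, ahke, gkzg, semo, pjyf, ohpf}.
Regular of degree 6 on 15 vertices: this is K(6,2), the Kneser graph.
A has 3 distinct eigenvalues ≈ [6.0, 1.0, -3.0].
Lovász (edge-transitive): ϑ = −15·(-3)/((6)−(-3)) = 5.
ϑ(G) ≈ 5.000000.

5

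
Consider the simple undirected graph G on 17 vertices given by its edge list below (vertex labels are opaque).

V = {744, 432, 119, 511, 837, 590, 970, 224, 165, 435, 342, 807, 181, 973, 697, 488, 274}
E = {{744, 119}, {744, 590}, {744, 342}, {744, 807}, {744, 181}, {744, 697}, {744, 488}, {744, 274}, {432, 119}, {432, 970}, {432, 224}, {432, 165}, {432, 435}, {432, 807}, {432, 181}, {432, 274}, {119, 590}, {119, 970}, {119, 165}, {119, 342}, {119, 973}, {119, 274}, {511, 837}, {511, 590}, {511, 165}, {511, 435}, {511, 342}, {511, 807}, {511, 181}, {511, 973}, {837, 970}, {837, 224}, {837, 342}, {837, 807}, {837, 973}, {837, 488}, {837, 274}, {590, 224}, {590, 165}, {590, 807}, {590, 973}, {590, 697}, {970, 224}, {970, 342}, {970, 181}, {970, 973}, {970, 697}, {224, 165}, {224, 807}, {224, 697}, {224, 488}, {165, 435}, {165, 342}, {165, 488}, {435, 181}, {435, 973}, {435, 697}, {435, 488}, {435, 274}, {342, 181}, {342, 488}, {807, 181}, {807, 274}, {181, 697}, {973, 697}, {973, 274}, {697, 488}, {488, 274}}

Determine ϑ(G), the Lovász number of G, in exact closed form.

sqrt(17)

Vertex 488 has 8 neighbors: 744, 837, 224, 165, 435, 342, 697, 274.
Vertex 837 has 8 neighbors: 511, 970, 224, 342, 807, 973, 488, 274.
deg(432) = 8; N(432) = {119, 970, 224, 165, 435, 807, 181, 274}.
Vertex 697 has 8 neighbors: 744, 590, 970, 224, 435, 181, 973, 488.
8-regular, N=17; SR(17,8,3,4) — a Paley graph.
The 3 distinct eigenvalues: [8.0, 1.562, -2.562].
λ_max=8, λ_min=-sqrt(17)/2 - 1/2; ϑ = −17·λ_min/(λ_max−λ_min) = sqrt(17).
≈ 4.12310563 (to 8 d.p.).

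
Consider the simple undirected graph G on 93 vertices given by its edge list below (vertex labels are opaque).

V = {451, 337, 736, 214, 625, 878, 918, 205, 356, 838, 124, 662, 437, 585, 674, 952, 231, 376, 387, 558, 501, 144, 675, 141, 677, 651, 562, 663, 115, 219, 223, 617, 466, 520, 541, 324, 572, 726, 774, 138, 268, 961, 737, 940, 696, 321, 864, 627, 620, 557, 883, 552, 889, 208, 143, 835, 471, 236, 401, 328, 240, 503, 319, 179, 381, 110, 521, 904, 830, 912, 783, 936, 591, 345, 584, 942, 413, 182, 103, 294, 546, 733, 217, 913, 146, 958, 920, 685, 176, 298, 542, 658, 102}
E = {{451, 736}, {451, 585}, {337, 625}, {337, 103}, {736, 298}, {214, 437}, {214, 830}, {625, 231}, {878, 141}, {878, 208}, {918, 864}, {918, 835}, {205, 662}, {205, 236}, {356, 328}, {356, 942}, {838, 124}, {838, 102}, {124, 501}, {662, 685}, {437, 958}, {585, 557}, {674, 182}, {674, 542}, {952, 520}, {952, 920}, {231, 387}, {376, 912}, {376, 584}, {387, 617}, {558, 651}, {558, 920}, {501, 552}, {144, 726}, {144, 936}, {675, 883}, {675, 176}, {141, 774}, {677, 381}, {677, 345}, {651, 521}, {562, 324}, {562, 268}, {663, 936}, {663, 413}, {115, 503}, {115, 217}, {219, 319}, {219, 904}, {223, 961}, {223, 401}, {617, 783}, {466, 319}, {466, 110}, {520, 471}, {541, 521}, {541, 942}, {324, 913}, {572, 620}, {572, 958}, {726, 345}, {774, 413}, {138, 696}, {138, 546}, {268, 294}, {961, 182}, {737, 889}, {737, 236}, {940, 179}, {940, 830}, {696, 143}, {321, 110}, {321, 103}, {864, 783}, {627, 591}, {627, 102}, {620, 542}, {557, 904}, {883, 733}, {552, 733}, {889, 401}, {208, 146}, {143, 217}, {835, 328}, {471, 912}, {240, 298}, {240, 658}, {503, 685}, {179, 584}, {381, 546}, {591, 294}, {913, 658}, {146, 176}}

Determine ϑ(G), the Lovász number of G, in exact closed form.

deg(617) = 2; N(617) = {387, 783}.
Vertex 176 has 2 neighbors: 675, 146.
N(144) = {726, 936}, |N(144)| = 2.
Vertex 627 has 2 neighbors: 591, 102.
Regular of degree 2 on 93 vertices: connected 2-regular on 93 ⇒ C_{93}.
A has 47 distinct eigenvalues ≈ [2.0, 1.9954, 1.9818, 1.9591, 1.9274, 1.887, 1.8379, 1.7805, 1.7149, 1.6415, 1.5606, 1.4727, 1.3779, 1.2769, 1.1701, 1.0579, 0.9409, 0.8196, 0.6946, 0.5664, 0.4356, 0.3029, 0.1687, 0.0338, -0.1013, -0.2359, -0.3695, -0.5013, -0.6309, -0.7576, -0.8808, -1.0, -1.1146, -1.2242, -1.3282, -1.4261, -1.5175, -1.602, -1.6792, -1.7487, -1.8102, -1.8635, -1.9083, -1.9443, -1.9715, -1.9897, -1.9989].
Lovász: ϑ = −93(-2*cos(pi/93))/(2+-(-1)*2*cos(pi/93)) = 93*cos(pi/93)/(cos(pi/93) + 1).
= 46.4867319… (decimal).
Sandwich: α(G)=46 ≤ ϑ(G)=93*cos(pi/93)/(cos(pi/93) + 1) ≤ χ(Ḡ)=47 (both strict).

93*cos(pi/93)/(cos(pi/93) + 1)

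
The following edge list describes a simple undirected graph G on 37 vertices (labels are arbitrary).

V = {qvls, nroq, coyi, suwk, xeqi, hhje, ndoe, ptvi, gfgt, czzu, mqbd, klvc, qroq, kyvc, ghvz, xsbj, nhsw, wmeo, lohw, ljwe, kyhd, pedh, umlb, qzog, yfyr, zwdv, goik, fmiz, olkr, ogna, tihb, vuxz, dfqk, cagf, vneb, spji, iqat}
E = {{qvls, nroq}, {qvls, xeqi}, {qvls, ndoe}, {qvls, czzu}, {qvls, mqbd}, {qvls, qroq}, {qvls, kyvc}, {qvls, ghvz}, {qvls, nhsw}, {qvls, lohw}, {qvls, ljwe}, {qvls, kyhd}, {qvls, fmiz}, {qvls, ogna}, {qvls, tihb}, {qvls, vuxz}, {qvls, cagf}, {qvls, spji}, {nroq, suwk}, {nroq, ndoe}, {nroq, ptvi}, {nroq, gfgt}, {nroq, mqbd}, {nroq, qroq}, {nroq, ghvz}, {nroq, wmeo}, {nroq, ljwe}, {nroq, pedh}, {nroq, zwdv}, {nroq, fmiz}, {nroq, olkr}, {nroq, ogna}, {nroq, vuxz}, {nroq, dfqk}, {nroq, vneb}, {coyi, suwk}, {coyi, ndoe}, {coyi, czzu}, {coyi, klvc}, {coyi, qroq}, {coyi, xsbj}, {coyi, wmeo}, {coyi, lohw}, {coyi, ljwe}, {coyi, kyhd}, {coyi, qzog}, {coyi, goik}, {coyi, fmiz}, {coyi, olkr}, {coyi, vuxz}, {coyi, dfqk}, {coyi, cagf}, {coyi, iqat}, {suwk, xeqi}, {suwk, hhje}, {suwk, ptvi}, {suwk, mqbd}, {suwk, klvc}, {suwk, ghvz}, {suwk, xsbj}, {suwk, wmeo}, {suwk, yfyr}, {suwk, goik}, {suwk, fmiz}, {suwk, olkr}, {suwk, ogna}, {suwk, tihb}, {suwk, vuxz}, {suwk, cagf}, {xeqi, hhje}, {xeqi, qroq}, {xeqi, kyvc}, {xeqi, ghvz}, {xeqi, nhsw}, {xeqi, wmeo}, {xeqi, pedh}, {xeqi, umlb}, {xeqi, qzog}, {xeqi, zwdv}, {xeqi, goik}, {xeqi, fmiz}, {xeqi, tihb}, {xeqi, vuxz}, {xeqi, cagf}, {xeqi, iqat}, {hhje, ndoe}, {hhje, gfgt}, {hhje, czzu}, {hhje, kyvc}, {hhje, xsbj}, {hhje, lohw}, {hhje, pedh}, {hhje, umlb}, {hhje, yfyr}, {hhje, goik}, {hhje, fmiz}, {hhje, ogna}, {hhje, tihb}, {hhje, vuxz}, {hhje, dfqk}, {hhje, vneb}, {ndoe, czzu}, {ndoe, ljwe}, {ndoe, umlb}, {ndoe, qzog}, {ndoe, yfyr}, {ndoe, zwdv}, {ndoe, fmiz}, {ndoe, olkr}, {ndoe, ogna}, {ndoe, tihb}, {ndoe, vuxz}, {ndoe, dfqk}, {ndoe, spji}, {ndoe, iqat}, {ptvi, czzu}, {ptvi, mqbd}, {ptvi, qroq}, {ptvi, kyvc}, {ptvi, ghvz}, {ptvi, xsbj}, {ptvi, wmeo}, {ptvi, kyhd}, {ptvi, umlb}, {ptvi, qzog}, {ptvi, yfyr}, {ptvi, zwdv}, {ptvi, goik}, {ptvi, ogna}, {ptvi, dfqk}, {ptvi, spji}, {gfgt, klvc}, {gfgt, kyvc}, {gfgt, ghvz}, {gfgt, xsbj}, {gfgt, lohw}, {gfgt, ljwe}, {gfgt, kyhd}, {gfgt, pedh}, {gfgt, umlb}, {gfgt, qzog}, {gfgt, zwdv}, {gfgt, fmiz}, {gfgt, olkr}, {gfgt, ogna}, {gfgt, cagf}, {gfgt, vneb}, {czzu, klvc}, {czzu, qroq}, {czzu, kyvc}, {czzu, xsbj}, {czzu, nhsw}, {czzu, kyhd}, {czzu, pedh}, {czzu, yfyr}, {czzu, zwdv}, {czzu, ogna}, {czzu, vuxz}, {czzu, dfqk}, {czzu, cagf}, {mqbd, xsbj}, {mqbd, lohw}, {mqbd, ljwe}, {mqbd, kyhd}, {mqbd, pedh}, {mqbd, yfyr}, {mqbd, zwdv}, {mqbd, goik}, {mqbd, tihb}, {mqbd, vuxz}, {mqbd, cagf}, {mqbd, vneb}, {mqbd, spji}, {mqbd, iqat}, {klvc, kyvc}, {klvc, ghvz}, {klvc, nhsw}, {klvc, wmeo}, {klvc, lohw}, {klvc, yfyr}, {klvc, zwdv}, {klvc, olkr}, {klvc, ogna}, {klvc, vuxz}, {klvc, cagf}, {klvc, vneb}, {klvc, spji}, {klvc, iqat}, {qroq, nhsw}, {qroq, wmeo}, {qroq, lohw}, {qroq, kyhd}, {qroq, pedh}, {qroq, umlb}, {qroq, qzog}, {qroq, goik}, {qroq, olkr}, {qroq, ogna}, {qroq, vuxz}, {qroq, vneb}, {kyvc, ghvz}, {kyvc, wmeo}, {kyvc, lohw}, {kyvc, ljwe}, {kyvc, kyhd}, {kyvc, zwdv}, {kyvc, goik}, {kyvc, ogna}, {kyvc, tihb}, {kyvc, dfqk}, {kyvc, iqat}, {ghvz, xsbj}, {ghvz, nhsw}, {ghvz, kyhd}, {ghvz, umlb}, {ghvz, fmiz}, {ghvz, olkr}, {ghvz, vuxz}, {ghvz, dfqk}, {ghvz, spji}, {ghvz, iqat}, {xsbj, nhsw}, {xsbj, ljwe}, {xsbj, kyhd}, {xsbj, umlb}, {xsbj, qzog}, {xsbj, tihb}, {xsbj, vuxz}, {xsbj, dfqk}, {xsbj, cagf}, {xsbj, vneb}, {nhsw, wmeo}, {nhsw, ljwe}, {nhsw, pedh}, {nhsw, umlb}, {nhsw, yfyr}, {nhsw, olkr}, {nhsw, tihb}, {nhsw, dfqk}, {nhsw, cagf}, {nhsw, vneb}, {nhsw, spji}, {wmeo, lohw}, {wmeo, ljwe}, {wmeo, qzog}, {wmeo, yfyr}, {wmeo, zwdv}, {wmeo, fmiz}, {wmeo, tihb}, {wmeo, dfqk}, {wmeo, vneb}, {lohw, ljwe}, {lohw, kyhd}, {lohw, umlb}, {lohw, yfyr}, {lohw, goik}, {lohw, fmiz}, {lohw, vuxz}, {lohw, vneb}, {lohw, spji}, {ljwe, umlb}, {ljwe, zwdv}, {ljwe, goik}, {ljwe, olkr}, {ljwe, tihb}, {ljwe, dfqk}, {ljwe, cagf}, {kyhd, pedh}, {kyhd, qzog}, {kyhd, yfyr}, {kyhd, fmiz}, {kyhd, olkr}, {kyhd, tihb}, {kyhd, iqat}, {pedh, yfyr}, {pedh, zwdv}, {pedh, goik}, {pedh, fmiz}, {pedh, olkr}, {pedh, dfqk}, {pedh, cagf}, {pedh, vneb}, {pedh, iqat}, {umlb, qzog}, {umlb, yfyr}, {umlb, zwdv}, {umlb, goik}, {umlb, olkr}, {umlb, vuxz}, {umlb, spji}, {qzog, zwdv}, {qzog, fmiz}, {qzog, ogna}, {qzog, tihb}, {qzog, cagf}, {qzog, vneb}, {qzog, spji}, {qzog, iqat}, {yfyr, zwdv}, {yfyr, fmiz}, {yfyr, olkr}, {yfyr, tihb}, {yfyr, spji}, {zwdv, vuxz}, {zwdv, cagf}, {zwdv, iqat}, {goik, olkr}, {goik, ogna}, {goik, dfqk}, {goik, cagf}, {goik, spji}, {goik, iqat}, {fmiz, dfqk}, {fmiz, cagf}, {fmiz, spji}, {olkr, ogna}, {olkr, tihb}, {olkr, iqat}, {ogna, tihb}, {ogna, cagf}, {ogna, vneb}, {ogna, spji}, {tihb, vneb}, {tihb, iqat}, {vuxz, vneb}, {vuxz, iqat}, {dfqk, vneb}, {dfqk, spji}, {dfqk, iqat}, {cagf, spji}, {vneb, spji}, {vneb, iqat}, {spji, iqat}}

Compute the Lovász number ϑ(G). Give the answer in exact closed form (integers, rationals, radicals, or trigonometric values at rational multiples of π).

deg(mqbd) = 18; N(mqbd) = {qvls, nroq, suwk, ptvi, xsbj, lohw, ljwe, kyhd, pedh, yfyr, zwdv, goik, tihb, vuxz, cagf, vneb, spji, iqat}.
Vertex dfqk has 18 neighbors: nroq, coyi, hhje, ndoe, ptvi, czzu, kyvc, ghvz, xsbj, nhsw, wmeo, ljwe, pedh, goik, fmiz, vneb, spji, iqat.
N(kyvc) = {qvls, xeqi, hhje, ptvi, gfgt, czzu, klvc, ghvz, wmeo, lohw, ljwe, kyhd, zwdv, goik, ogna, tihb, dfqk, iqat}, |N(kyvc)| = 18.
Vertex ogna has 18 neighbors: qvls, nroq, suwk, hhje, ndoe, ptvi, gfgt, czzu, klvc, qroq, kyvc, qzog, goik, olkr, tihb, cagf, vneb, spji.
18-regular, N=37; Paley(37): SR with (k,λ,μ)=(18,8,9).
Distinct eigenvalues (to 5 d.p.): [18.0, 2.54138, -3.54138].
With N=37: ϑ(G) = 37·(-(-sqrt(37)/2 - 1/2))/(18−(-sqrt(37)/2 - 1/2)) = sqrt(37).
ϑ(G) ≈ 6.082763.

sqrt(37)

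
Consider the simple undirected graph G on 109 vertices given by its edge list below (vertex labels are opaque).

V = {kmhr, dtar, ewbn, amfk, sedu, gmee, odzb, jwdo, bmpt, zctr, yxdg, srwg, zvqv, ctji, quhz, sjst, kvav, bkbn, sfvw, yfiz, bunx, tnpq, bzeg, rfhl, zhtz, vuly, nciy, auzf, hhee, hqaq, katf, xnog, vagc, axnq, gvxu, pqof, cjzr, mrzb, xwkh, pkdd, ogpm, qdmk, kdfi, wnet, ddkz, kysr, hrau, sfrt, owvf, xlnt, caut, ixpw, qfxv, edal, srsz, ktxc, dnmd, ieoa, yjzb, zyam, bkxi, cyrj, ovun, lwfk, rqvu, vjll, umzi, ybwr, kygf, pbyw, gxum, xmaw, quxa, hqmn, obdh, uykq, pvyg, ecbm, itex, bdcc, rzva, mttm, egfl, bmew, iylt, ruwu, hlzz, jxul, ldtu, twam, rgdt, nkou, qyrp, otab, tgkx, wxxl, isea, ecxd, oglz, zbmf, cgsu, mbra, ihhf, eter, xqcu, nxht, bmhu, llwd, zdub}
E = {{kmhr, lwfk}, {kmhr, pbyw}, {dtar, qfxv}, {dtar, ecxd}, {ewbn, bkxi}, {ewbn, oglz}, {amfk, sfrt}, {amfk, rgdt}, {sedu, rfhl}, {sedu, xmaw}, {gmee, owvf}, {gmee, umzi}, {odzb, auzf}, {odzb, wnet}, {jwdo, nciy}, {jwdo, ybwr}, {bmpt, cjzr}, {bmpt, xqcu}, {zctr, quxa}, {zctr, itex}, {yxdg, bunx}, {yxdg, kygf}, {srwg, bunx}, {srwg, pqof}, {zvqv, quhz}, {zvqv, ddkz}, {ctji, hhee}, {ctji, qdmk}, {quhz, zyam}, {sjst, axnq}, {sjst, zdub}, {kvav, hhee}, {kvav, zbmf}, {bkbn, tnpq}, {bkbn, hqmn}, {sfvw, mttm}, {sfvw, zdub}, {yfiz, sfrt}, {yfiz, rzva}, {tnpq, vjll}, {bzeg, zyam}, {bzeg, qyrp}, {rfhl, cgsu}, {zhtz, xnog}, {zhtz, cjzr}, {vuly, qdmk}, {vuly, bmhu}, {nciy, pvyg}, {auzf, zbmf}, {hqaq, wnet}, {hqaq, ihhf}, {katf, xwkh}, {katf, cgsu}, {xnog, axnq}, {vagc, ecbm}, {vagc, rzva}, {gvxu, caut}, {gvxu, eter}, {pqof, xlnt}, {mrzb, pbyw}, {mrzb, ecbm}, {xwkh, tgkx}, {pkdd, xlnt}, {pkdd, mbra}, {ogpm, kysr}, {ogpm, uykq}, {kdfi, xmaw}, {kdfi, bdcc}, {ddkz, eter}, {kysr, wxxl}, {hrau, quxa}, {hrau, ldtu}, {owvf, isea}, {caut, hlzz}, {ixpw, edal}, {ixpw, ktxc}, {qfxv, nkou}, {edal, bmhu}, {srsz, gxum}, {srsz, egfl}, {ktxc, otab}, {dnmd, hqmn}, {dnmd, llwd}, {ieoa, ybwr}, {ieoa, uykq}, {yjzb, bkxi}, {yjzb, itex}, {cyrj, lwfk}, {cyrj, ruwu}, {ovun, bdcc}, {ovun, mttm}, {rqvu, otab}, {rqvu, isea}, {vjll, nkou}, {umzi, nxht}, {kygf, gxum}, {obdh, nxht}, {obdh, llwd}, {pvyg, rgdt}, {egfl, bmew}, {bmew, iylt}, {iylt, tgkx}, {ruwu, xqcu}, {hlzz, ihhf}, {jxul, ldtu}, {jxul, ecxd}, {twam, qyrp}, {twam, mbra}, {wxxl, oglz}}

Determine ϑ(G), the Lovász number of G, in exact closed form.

109*cos(pi/109)/(cos(pi/109) + 1)

deg(odzb) = 2; N(odzb) = {auzf, wnet}.
N(ogpm) = {kysr, uykq}, |N(ogpm)| = 2.
N(mttm) = {sfvw, ovun}, |N(mttm)| = 2.
Vertex pvyg has 2 neighbors: nciy, rgdt.
109-vertex 2-regular graph: a single 109-cycle (edge-transitive).
The 55 distinct eigenvalues: [2.0, 1.9967, 1.9867, 1.9702, 1.9471, 1.9175, 1.8816, 1.8394, 1.7911, 1.7368, 1.6768, 1.6112, 1.5403, 1.4642, 1.3833, 1.2978, 1.208, 1.1141, 1.0166, 0.9157, 0.8117, 0.7051, 0.5961, 0.4851, 0.3725, 0.2587, 0.144, 0.0288, -0.0864, -0.2014, -0.3157, -0.429, -0.5408, -0.6508, -0.7587, -0.8641, -0.9665, -1.0658, -1.1615, -1.2534, -1.3411, -1.4244, -1.5029, -1.5764, -1.6447, -1.7075, -1.7647, -1.816, -1.8612, -1.9003, -1.9331, -1.9594, -1.9793, -1.9925, -1.9992].
λ_max=2, λ_min=-2*cos(pi/109); ϑ = −109·λ_min/(λ_max−λ_min) = 109*cos(pi/109)/(cos(pi/109) + 1).
Numerically 54.4887.
Check 54 ≤ 109*cos(pi/109)/(cos(pi/109) + 1) ≤ 55: both strict.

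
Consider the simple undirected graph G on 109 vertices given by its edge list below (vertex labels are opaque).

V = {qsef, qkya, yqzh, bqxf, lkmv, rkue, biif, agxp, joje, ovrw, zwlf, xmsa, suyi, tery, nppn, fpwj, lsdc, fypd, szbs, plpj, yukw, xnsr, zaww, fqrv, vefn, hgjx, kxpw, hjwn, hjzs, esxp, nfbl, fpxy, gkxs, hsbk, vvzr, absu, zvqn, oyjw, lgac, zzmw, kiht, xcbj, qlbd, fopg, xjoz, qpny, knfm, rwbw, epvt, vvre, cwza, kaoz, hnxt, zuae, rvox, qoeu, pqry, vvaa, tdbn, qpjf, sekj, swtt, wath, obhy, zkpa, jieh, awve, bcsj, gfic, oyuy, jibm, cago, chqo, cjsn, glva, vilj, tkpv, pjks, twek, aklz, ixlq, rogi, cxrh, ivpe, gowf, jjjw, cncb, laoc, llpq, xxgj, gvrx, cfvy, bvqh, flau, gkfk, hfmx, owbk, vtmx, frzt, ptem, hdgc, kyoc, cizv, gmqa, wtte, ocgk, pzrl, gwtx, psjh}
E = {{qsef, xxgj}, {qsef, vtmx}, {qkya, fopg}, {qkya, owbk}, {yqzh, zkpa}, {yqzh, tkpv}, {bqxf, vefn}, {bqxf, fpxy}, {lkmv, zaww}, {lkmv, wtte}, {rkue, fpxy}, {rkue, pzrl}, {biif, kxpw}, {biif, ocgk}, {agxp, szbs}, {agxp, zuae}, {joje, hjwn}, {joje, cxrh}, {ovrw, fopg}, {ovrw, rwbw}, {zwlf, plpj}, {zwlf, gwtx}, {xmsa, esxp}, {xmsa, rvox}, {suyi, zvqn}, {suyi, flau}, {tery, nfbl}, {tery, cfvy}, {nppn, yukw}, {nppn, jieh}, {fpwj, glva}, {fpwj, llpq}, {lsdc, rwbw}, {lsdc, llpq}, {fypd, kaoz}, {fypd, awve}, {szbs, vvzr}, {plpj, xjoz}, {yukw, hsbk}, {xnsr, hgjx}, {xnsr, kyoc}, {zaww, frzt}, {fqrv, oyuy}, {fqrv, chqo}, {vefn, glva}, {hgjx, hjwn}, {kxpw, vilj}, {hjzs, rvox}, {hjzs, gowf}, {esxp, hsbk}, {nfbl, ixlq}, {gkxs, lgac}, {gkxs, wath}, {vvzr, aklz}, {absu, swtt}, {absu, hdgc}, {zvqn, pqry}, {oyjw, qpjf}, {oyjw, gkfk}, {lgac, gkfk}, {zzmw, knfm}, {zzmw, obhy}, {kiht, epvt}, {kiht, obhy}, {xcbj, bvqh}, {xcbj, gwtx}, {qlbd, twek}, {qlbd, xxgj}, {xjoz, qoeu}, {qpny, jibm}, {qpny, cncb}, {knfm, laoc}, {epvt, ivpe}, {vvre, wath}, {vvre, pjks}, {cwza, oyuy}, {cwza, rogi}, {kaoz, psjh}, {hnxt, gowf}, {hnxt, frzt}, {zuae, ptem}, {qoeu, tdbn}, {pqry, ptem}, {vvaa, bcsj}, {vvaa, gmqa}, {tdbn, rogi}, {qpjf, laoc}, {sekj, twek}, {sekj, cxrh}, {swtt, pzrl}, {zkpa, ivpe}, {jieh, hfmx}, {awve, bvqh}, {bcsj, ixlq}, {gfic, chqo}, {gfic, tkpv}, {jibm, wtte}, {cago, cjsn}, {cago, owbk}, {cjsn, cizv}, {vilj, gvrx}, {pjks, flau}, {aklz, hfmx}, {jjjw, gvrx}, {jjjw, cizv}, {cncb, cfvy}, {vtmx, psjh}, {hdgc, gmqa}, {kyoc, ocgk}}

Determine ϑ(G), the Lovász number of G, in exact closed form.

Vertex suyi has 2 neighbors: zvqn, flau.
Vertex pjks has 2 neighbors: vvre, flau.
deg(fopg) = 2; N(fopg) = {qkya, ovrw}.
N(twek) = {qlbd, sekj}, |N(twek)| = 2.
deg(v) = 2 for all v (|V|=109); a single 109-cycle (edge-transitive).
A has 55 distinct eigenvalues ≈ [2.0, 1.997, 1.987, 1.97, 1.947, 1.918, 1.882, 1.839, 1.791, 1.737, 1.677, 1.611, 1.54, 1.464, 1.383, 1.298, 1.208, 1.114, 1.017, 0.916, 0.812, 0.705, 0.596, 0.485, 0.372, 0.259, 0.144, 0.029, -0.086, -0.201, -0.316, -0.429, -0.541, -0.651, -0.759, -0.864, -0.967, -1.066, -1.162, -1.253, -1.341, -1.424, -1.503, -1.576, -1.645, -1.708, -1.765, -1.816, -1.861, -1.9, -1.933, -1.959, -1.979, -1.993, -1.999].
Lovász: ϑ = −109(-2*cos(pi/109))/(2+-(-1)*2*cos(pi/109)) = 109*cos(pi/109)/(cos(pi/109) + 1).
ϑ(G) ≈ 54.4886801.
54 ≤ 109*cos(pi/109)/(cos(pi/109) + 1) ≤ 55: both strict.

109*cos(pi/109)/(cos(pi/109) + 1)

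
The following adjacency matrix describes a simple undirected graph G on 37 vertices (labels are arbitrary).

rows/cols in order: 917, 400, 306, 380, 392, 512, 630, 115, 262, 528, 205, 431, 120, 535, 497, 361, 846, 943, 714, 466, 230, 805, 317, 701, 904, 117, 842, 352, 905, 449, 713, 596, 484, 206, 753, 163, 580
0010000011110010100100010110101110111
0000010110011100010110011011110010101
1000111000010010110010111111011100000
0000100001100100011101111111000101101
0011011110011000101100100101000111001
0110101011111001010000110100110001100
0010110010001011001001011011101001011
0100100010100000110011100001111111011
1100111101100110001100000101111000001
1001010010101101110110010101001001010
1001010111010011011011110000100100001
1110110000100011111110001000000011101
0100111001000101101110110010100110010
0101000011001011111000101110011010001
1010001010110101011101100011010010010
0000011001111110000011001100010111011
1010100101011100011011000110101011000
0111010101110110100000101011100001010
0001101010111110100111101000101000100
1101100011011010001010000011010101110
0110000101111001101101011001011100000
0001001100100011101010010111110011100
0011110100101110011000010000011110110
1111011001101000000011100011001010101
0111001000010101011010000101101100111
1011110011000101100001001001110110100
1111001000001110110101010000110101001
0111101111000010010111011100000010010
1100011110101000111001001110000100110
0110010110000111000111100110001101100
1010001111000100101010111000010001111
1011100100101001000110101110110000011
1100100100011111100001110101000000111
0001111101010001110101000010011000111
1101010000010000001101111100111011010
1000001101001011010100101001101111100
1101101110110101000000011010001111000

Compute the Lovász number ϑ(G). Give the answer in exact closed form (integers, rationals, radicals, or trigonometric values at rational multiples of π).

N(905) = {917, 400, 512, 630, 115, 262, 205, 120, 846, 943, 714, 805, 904, 117, 842, 596, 753, 163}, |N(905)| = 18.
N(205) = {917, 380, 512, 115, 262, 528, 431, 497, 361, 943, 714, 230, 805, 317, 701, 905, 596, 580}, |N(205)| = 18.
N(943) = {400, 306, 380, 512, 115, 528, 205, 431, 535, 497, 846, 317, 904, 842, 352, 905, 206, 163}, |N(943)| = 18.
N(596) = {917, 306, 380, 392, 115, 205, 120, 361, 466, 230, 317, 904, 117, 842, 905, 449, 163, 580}, |N(596)| = 18.
G on 37 vertices is 18-regular; strongly regular (37,18,8,9).
The 3 distinct eigenvalues: [18.0, 2.541, -3.541].
With N=37: ϑ(G) = 37·(-(-sqrt(37)/2 - 1/2))/(18−(-sqrt(37)/2 - 1/2)) = sqrt(37).
Numerically 6.0827625.

sqrt(37)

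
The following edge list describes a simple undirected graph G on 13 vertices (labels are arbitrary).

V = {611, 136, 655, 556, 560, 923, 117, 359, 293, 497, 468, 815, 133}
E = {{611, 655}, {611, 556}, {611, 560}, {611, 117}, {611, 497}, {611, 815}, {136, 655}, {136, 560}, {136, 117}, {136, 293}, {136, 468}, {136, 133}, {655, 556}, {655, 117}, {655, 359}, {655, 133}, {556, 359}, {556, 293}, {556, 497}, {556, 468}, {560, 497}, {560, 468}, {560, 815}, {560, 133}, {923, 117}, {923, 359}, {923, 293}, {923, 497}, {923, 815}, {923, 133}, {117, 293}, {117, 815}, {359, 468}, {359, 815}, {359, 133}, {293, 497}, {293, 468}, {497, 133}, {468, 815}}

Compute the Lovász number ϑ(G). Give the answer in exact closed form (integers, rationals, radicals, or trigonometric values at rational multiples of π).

Vertex 815 has 6 neighbors: 611, 560, 923, 117, 359, 468.
N(136) = {655, 560, 117, 293, 468, 133}, |N(136)| = 6.
deg(497) = 6; N(497) = {611, 556, 560, 923, 293, 133}.
Vertex 133 has 6 neighbors: 136, 655, 560, 923, 359, 497.
13-vertex 6-regular graph: Paley(13): SR with (k,λ,μ)=(6,2,3).
A has 3 distinct eigenvalues ≈ [6.0, 1.303, -2.303].
With N=13: ϑ(G) = 13·(-(-sqrt(13)/2 - 1/2))/(6−(-sqrt(13)/2 - 1/2)) = sqrt(13).
= 3.60555… (decimal).

sqrt(13)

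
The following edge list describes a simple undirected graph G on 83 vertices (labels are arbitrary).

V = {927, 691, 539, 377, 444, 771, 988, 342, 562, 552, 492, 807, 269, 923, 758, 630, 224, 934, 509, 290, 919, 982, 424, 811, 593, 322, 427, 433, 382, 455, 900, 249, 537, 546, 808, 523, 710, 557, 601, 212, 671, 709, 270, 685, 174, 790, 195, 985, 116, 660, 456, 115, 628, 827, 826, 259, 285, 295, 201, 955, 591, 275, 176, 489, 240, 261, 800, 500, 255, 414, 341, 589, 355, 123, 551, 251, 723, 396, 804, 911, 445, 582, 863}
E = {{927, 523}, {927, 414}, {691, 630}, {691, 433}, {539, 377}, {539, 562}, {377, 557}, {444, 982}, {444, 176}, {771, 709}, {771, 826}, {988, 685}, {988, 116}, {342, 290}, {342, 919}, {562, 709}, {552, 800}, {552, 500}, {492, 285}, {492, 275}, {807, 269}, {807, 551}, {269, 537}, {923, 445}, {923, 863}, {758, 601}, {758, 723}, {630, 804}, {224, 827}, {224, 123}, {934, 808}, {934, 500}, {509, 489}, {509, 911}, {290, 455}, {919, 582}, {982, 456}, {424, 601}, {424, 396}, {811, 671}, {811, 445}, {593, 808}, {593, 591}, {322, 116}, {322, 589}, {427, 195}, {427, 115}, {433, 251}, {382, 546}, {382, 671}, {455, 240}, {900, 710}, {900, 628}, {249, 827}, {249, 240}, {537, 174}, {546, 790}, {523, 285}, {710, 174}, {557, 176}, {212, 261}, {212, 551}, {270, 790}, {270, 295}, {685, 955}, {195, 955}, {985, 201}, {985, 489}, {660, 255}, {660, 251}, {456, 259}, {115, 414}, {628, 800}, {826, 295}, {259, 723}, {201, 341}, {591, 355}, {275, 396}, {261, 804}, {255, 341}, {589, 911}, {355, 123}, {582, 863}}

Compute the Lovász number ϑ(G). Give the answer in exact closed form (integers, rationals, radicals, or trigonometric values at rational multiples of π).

deg(444) = 2; N(444) = {982, 176}.
deg(557) = 2; N(557) = {377, 176}.
deg(295) = 2; N(295) = {270, 826}.
deg(414) = 2; N(414) = {927, 115}.
G on 83 vertices is 2-regular; a single 83-cycle (edge-transitive).
A has 42 distinct eigenvalues ≈ [2.0, 1.994, 1.977, 1.949, 1.909, 1.858, 1.797, 1.726, 1.644, 1.553, 1.454, 1.346, 1.23, 1.107, 0.978, 0.843, 0.704, 0.56, 0.413, 0.264, 0.113, -0.038, -0.189, -0.339, -0.487, -0.632, -0.774, -0.911, -1.043, -1.169, -1.289, -1.401, -1.505, -1.6, -1.686, -1.763, -1.829, -1.885, -1.93, -1.964, -1.987, -1.999].
Lovász: ϑ = −83(-2*cos(pi/83))/(2+-(-1)*2*cos(pi/83)) = 83*cos(pi/83)/(cos(pi/83) + 1).
= 41.48513259… (decimal).
41 ≤ 83*cos(pi/83)/(cos(pi/83) + 1) ≤ 42: both strict.

83*cos(pi/83)/(cos(pi/83) + 1)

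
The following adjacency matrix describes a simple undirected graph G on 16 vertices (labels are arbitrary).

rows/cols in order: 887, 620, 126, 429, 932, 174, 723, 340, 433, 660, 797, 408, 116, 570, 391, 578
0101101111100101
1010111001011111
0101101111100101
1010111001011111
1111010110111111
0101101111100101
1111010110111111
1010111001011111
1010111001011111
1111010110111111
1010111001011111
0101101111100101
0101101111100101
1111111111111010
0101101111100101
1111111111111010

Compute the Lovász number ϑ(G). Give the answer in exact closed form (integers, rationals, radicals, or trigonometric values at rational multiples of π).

Vertex 433 has 11 neighbors: 887, 126, 932, 174, 723, 660, 408, 116, 570, 391, 578.
Vertex 620 has 11 neighbors: 887, 126, 932, 174, 723, 660, 408, 116, 570, 391, 578.
Vertex 126 has 10 neighbors: 620, 429, 932, 723, 340, 433, 660, 797, 570, 578.
Vertex 570 has 14 neighbors: 887, 620, 126, 429, 932, 174, 723, 340, 433, 660, 797, 408, 116, 391.
K_{6,5,3,2} (perfect); ϑ(G) = α(G) = max{6,5,3,2} = 6.
ϑ(G) ≈ 6.0000.
6 ≤ 6 ≤ 6: collapsed.

6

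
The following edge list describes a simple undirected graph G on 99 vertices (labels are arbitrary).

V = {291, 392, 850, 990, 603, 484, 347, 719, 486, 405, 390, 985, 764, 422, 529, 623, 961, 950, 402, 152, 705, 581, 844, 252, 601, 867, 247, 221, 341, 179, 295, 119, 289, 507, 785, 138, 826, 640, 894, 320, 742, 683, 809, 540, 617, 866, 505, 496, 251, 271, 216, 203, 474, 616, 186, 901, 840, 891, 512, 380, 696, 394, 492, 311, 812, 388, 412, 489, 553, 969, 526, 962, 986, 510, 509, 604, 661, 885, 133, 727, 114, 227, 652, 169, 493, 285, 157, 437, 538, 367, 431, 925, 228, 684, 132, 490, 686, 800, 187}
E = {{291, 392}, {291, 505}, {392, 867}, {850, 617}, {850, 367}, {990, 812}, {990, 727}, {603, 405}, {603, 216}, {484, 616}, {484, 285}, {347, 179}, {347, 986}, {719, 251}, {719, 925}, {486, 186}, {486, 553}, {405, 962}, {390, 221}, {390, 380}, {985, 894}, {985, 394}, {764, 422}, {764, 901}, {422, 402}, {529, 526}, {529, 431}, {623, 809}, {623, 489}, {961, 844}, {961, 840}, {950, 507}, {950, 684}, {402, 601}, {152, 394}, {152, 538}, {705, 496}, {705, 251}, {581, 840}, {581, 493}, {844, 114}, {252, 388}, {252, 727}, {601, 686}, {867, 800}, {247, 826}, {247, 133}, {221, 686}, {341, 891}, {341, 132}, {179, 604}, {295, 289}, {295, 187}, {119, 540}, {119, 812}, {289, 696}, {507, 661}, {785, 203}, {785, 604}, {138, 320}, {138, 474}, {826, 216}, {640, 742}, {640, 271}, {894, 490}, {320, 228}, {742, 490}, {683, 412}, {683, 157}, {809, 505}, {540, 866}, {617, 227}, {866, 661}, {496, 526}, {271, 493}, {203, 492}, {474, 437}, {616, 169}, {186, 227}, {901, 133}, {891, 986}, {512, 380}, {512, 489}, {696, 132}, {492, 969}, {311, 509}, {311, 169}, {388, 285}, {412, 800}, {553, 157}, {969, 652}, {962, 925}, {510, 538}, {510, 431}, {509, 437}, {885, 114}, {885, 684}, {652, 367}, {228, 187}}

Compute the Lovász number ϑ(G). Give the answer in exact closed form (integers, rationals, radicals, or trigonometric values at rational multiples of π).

N(742) = {640, 490}, |N(742)| = 2.
deg(221) = 2; N(221) = {390, 686}.
Vertex 540 has 2 neighbors: 119, 866.
Vertex 969 has 2 neighbors: 492, 652.
Regular of degree 2 on 99 vertices: connected 2-regular on 99 ⇒ C_{99}.
Distinct eigenvalues (to 5 d.p.): [2.0, 1.99597, 1.98391, 1.96386, 1.9359, 1.90014, 1.85674, 1.80585, 1.7477, 1.68251, 1.61054, 1.53209, 1.44747, 1.35702, 1.26111, 1.16011, 1.05445, 0.94454, 0.83083, 0.71377, 0.59384, 0.47152, 0.3473, 0.22168, 0.09516, -0.03173, -0.1585, -0.28463, -0.40961, -0.53295, -0.65414, -0.77269, -0.88813, -1.0, -1.10784, -1.21122, -1.30972, -1.40295, -1.49053, -1.57211, -1.64735, -1.71597, -1.77767, -1.83222, -1.87939, -1.91899, -1.95086, -1.97488, -1.99094, -1.99899].
Lovász: ϑ = −99(-2*cos(pi/99))/(2+-(-1)*2*cos(pi/99)) = 99*cos(pi/99)/(cos(pi/99) + 1).
= 49.48753629… (decimal).
Sandwich: α(G)=49 ≤ ϑ(G)=99*cos(pi/99)/(cos(pi/99) + 1) ≤ χ(Ḡ)=50 (both strict).

99*cos(pi/99)/(cos(pi/99) + 1)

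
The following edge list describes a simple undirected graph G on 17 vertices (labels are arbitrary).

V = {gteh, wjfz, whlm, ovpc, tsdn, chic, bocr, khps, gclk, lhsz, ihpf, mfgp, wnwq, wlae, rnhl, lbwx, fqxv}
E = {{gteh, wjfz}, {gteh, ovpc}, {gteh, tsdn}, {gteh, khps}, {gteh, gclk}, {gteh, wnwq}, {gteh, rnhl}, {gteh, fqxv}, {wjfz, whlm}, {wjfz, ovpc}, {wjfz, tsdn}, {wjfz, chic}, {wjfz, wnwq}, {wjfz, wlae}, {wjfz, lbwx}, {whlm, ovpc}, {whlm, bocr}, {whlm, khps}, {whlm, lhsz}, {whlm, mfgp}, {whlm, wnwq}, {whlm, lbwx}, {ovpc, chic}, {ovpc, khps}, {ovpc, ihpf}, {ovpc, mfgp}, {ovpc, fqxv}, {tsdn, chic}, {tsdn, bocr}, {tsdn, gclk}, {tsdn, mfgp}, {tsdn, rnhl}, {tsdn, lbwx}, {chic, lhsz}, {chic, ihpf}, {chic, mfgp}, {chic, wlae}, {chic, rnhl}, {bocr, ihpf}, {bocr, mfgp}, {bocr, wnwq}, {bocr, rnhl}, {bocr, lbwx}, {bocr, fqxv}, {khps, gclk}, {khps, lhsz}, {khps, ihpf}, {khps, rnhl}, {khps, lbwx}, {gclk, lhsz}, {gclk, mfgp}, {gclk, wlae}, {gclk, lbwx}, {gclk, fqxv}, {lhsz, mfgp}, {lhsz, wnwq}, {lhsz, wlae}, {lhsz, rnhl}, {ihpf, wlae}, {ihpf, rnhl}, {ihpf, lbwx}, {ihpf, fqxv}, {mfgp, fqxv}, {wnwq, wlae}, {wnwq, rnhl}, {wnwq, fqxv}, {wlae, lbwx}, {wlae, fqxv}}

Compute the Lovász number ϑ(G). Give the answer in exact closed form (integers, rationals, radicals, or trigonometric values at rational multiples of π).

sqrt(17)

Vertex fqxv has 8 neighbors: gteh, ovpc, bocr, gclk, ihpf, mfgp, wnwq, wlae.
deg(wjfz) = 8; N(wjfz) = {gteh, whlm, ovpc, tsdn, chic, wnwq, wlae, lbwx}.
N(rnhl) = {gteh, tsdn, chic, bocr, khps, lhsz, ihpf, wnwq}, |N(rnhl)| = 8.
Vertex wlae has 8 neighbors: wjfz, chic, gclk, lhsz, ihpf, wnwq, lbwx, fqxv.
17-vertex 8-regular graph: SR(17,8,3,4) — a Paley graph.
Distinct eigenvalues (to 5 d.p.): [8.0, 1.56155, -2.56155].
ϑ = −N·λ_min/(λ_max−λ_min) = −17·(-sqrt(17)/2 - 1/2)/(8−(-sqrt(17)/2 - 1/2)) = sqrt(17).
ϑ(G) ≈ 4.12311.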